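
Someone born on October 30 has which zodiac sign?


Date: October 30
Conventional tropical zodiac dates: Scorpio from October 23 onward; Sagittarius starts November 22
October 30 falls within the Scorpio range

Scorpio


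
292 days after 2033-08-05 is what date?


Start: 2033-08-05, add 292 days
August 2033 has 31 days: 31 - 5 = 26 days to August 31 -> 266 left
September 2033 has 30 days -> 236 left
October 2033 has 31 days -> 205 left
November 2033 has 30 days -> 175 left
December 2033 has 31 days -> 144 left
January 2034 has 31 days -> 113 left
February 2034 has 28 days -> 85 left
March 2034 has 31 days -> 54 left
April 2034 has 30 days -> 24 left
May 2034: 24 <= 31 -> lands on May 24

Result: 2034-05-24


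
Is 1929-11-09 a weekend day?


Anchor: Jan 1, 1929. With p = 1929 - 1 = 1928: (p + p//4 - p//100 + p//400) mod 7 = (1928 + 482 - 19 + 4) mod 7 = 2395 mod 7 = 1 -> Tuesday (Mon=0 ... Sun=6)
Day of year: 313; offset = 312
Weekday index = (1 + 312) mod 7 = 5 -> Saturday
Weekend days: Saturday, Sunday

Yes


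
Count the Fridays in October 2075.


October 2075 has 31 days
Anchor: Jan 1, 2075. With p = 2075 - 1 = 2074: (p + p//4 - p//100 + p//400) mod 7 = (2074 + 518 - 20 + 5) mod 7 = 2577 mod 7 = 1 -> Tuesday (Mon=0 ... Sun=6)
Days before October (Jan-Sep): 273; October 1 index = (1 + 273) mod 7 = 1 -> Tuesday
First Friday is October 4
Fridays: 4, 11, 18, 25

4 Fridays


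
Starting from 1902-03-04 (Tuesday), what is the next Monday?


Current: Tuesday
Target: Monday
Days ahead: 6

Next Monday: 1902-03-10


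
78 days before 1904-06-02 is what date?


Start: 1904-06-02, subtract 78 days
Back 2 days from June 2 reaches May 31, 1904 -> 76 left
May 1904 has 31 days -> back to April 30, 1904 -> 45 left
April 1904 has 30 days -> back to March 31, 1904 -> 15 left
March 1904: 31 - 15 = 16 -> lands on March 16

Result: 1904-03-16


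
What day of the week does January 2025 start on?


Target: January 1, 2025
Anchor: Jan 1, 2025. With p = 2025 - 1 = 2024: (p + p//4 - p//100 + p//400) mod 7 = (2024 + 506 - 20 + 5) mod 7 = 2515 mod 7 = 2 -> Wednesday (Mon=0 ... Sun=6)
Offset from anchor: 0 days
Weekday index = (2 + 0) mod 7 = 2

Wednesday


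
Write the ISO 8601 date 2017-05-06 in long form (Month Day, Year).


ISO 2017-05-06 parses as year=2017, month=05, day=06
Month 5 -> May

May 6, 2017


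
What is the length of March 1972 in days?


March 1972

31 days


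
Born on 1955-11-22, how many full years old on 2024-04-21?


Birth: 1955-11-22
Reference: 2024-04-21
Year difference: 2024 - 1955 = 69
Birthday not yet reached in 2024, subtract 1

68 years old


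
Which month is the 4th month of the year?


Month 4 of 12

April


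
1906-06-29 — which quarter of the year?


Month: June (month 6)
Q1: Jan-Mar, Q2: Apr-Jun, Q3: Jul-Sep, Q4: Oct-Dec

Q2


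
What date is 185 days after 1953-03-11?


Start: 1953-03-11, add 185 days
March 1953 has 31 days: 31 - 11 = 20 days to March 31 -> 165 left
April 1953 has 30 days -> 135 left
May 1953 has 31 days -> 104 left
June 1953 has 30 days -> 74 left
July 1953 has 31 days -> 43 left
August 1953 has 31 days -> 12 left
September 1953: 12 <= 30 -> lands on September 12

Result: 1953-09-12


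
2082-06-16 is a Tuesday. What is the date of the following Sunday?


Current: Tuesday
Target: Sunday
Days ahead: 5

Next Sunday: 2082-06-21


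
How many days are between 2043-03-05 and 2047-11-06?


From 2043-03-05 to 2047-11-06
2043-03-05: days before March = 31 + 28 = 59 (2043 is not a leap year); day of year = 59 + 5 = 64
2047-11-06: days before November = 31 + 28 + 31 + 30 + 31 + 30 + 31 + 31 + 30 + 31 = 304 (2047 is not a leap year); day of year = 304 + 6 = 310
Rest of 2043: 365 - 64 = 301
Full years 2044 (366), 2045 (365), 2046 (365): 1096
Total = 301 + 1096 + 310 = 1707

1707 days


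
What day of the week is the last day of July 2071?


July 2071 has 31 days
Anchor: Jan 1, 2071. With p = 2071 - 1 = 2070: (p + p//4 - p//100 + p//400) mod 7 = (2070 + 517 - 20 + 5) mod 7 = 2572 mod 7 = 3 -> Thursday (Mon=0 ... Sun=6)
Days before July (Jan-Jun): 181; July 1 index = (3 + 181) mod 7 = 2 -> Wednesday
Last day offset: 31 - 1 = 30 days
Weekday index = (2 + 30) mod 7 = 4

Friday, July 31


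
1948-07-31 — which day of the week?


Date: July 31, 1948
Anchor: Jan 1, 1948. With p = 1948 - 1 = 1947: (p + p//4 - p//100 + p//400) mod 7 = (1947 + 486 - 19 + 4) mod 7 = 2418 mod 7 = 3 -> Thursday (Mon=0 ... Sun=6)
Days before July (Jan-Jun): 182; offset = 182 + 31 - 1 = 212
Weekday index = (3 + 212) mod 7 = 5

Day of the week: Saturday


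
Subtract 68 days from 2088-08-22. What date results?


Start: 2088-08-22, subtract 68 days
Back 22 days from August 22 reaches July 31, 2088 -> 46 left
July 2088 has 31 days -> back to June 30, 2088 -> 15 left
June 2088: 30 - 15 = 15 -> lands on June 15

Result: 2088-06-15


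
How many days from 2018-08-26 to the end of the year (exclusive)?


Day of year: 238 of 365
Remaining = 365 - 238

127 days


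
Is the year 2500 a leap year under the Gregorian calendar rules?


Gregorian leap year rule: divisible by 4, but not by 100, unless also by 400.
2500 is divisible by 100 but not 400 -> not a leap year

No


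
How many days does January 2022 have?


January 2022

31 days


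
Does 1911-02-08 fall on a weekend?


Anchor: Jan 1, 1911. With p = 1911 - 1 = 1910: (p + p//4 - p//100 + p//400) mod 7 = (1910 + 477 - 19 + 4) mod 7 = 2372 mod 7 = 6 -> Sunday (Mon=0 ... Sun=6)
Day of year: 39; offset = 38
Weekday index = (6 + 38) mod 7 = 2 -> Wednesday
Weekend days: Saturday, Sunday

No


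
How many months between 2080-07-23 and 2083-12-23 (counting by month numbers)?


From July 2080 to December 2083
3 years * 12 = 36 months, plus 5 months = 41

41 months


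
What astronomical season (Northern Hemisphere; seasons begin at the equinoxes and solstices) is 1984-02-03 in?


Date: February 3
Astronomical Winter (approx.; exact equinox/solstice day varies by year): December 21 to March 19
February 3 falls within the Winter window

Winter


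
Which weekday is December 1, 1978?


Target: December 1, 1978
Anchor: Jan 1, 1978. With p = 1978 - 1 = 1977: (p + p//4 - p//100 + p//400) mod 7 = (1977 + 494 - 19 + 4) mod 7 = 2456 mod 7 = 6 -> Sunday (Mon=0 ... Sun=6)
Days before December (Jan-Nov): 334 days
Weekday index = (6 + 334) mod 7 = 4

Friday


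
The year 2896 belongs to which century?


Century = (year - 1) // 100 + 1
= (2896 - 1) // 100 + 1
= 2895 // 100 + 1
= 28 + 1

29th century


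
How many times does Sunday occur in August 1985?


August 1985 has 31 days
Anchor: Jan 1, 1985. With p = 1985 - 1 = 1984: (p + p//4 - p//100 + p//400) mod 7 = (1984 + 496 - 19 + 4) mod 7 = 2465 mod 7 = 1 -> Tuesday (Mon=0 ... Sun=6)
Days before August (Jan-Jul): 212; August 1 index = (1 + 212) mod 7 = 3 -> Thursday
First Sunday is August 4
Sundays: 4, 11, 18, 25

4 Sundays


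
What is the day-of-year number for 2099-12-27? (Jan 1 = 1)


Date: December 27, 2099
Days in months 1 through 11: 334
Plus 27 days in December

Day of year: 361


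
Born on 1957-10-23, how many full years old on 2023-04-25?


Birth: 1957-10-23
Reference: 2023-04-25
Year difference: 2023 - 1957 = 66
Birthday not yet reached in 2023, subtract 1

65 years old


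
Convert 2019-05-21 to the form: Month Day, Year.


ISO 2019-05-21 parses as year=2019, month=05, day=21
Month 5 -> May

May 21, 2019


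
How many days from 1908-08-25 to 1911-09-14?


From 1908-08-25 to 1911-09-14
1908-08-25: days before August = 31 + 29 + 31 + 30 + 31 + 30 + 31 = 213 (1908 is a leap year); day of year = 213 + 25 = 238
1911-09-14: days before September = 31 + 28 + 31 + 30 + 31 + 30 + 31 + 31 = 243 (1911 is not a leap year); day of year = 243 + 14 = 257
Rest of 1908: 366 - 238 = 128
Full years 1909 (365), 1910 (365): 730
Total = 128 + 730 + 257 = 1115

1115 days


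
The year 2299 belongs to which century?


Century = (year - 1) // 100 + 1
= (2299 - 1) // 100 + 1
= 2298 // 100 + 1
= 22 + 1

23rd century


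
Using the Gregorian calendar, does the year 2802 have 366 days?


Gregorian leap year rule: divisible by 4, but not by 100, unless also by 400.
2802 is not divisible by 4 -> not a leap year

No


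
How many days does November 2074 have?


November 2074

30 days


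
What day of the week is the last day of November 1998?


November 1998 has 30 days
Anchor: Jan 1, 1998. With p = 1998 - 1 = 1997: (p + p//4 - p//100 + p//400) mod 7 = (1997 + 499 - 19 + 4) mod 7 = 2481 mod 7 = 3 -> Thursday (Mon=0 ... Sun=6)
Days before November (Jan-Oct): 304; November 1 index = (3 + 304) mod 7 = 6 -> Sunday
Last day offset: 30 - 1 = 29 days
Weekday index = (6 + 29) mod 7 = 0

Monday, November 30


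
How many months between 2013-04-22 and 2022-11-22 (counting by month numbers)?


From April 2013 to November 2022
9 years * 12 = 108 months, plus 7 months = 115

115 months


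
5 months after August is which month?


August is month 8
8 + 5 = 13; wrap: 13 - 12 = 1

January


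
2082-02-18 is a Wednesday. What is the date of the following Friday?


Current: Wednesday
Target: Friday
Days ahead: 2

Next Friday: 2082-02-20


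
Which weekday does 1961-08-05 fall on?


Date: August 5, 1961
Anchor: Jan 1, 1961. With p = 1961 - 1 = 1960: (p + p//4 - p//100 + p//400) mod 7 = (1960 + 490 - 19 + 4) mod 7 = 2435 mod 7 = 6 -> Sunday (Mon=0 ... Sun=6)
Days before August (Jan-Jul): 212; offset = 212 + 5 - 1 = 216
Weekday index = (6 + 216) mod 7 = 5

Day of the week: Saturday


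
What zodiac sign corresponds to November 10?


Date: November 10
Conventional tropical zodiac dates: Scorpio from October 23 onward; Sagittarius starts November 22
November 10 falls within the Scorpio range

Scorpio


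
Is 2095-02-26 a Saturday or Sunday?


Anchor: Jan 1, 2095. With p = 2095 - 1 = 2094: (p + p//4 - p//100 + p//400) mod 7 = (2094 + 523 - 20 + 5) mod 7 = 2602 mod 7 = 5 -> Saturday (Mon=0 ... Sun=6)
Day of year: 57; offset = 56
Weekday index = (5 + 56) mod 7 = 5 -> Saturday
Weekend days: Saturday, Sunday

Yes


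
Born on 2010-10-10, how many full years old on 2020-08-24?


Birth: 2010-10-10
Reference: 2020-08-24
Year difference: 2020 - 2010 = 10
Birthday not yet reached in 2020, subtract 1

9 years old


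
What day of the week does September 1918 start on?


Target: September 1, 1918
Anchor: Jan 1, 1918. With p = 1918 - 1 = 1917: (p + p//4 - p//100 + p//400) mod 7 = (1917 + 479 - 19 + 4) mod 7 = 2381 mod 7 = 1 -> Tuesday (Mon=0 ... Sun=6)
Days before September (Jan-Aug): 243 days
Weekday index = (1 + 243) mod 7 = 6

Sunday


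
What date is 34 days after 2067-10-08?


Start: 2067-10-08, add 34 days
October 2067 has 31 days: 31 - 8 = 23 days to October 31 -> 11 left
November 2067: 11 <= 30 -> lands on November 11

Result: 2067-11-11


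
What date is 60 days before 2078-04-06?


Start: 2078-04-06, subtract 60 days
Back 6 days from April 6 reaches March 31, 2078 -> 54 left
March 2078 has 31 days -> back to February 28, 2078 -> 23 left
February 2078: 28 - 23 = 5 -> lands on February 5

Result: 2078-02-05


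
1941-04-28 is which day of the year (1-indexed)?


Date: April 28, 1941
Days in months 1 through 3: 90
Plus 28 days in April

Day of year: 118


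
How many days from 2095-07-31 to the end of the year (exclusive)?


Day of year: 212 of 365
Remaining = 365 - 212

153 days


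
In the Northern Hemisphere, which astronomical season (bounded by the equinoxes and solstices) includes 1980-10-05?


Date: October 5
Astronomical Autumn (approx.; exact equinox/solstice day varies by year): September 22 to December 20
October 5 falls within the Autumn window

Autumn


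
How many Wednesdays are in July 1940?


July 1940 has 31 days
Anchor: Jan 1, 1940. With p = 1940 - 1 = 1939: (p + p//4 - p//100 + p//400) mod 7 = (1939 + 484 - 19 + 4) mod 7 = 2408 mod 7 = 0 -> Monday (Mon=0 ... Sun=6)
Days before July (Jan-Jun): 182; July 1 index = (0 + 182) mod 7 = 0 -> Monday
First Wednesday is July 3
Wednesdays: 3, 10, 17, 24, 31

5 Wednesdays


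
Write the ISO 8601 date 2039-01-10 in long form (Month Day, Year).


ISO 2039-01-10 parses as year=2039, month=01, day=10
Month 1 -> January

January 10, 2039


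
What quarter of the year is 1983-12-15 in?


Month: December (month 12)
Q1: Jan-Mar, Q2: Apr-Jun, Q3: Jul-Sep, Q4: Oct-Dec

Q4


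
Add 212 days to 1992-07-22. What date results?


Start: 1992-07-22, add 212 days
July 1992 has 31 days: 31 - 22 = 9 days to July 31 -> 203 left
August 1992 has 31 days -> 172 left
September 1992 has 30 days -> 142 left
October 1992 has 31 days -> 111 left
November 1992 has 30 days -> 81 left
December 1992 has 31 days -> 50 left
January 1993 has 31 days -> 19 left
February 1993: 19 <= 28 -> lands on February 19

Result: 1993-02-19


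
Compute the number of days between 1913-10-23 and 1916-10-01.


From 1913-10-23 to 1916-10-01
1913-10-23: days before October = 31 + 28 + 31 + 30 + 31 + 30 + 31 + 31 + 30 = 273 (1913 is not a leap year); day of year = 273 + 23 = 296
1916-10-01: days before October = 31 + 29 + 31 + 30 + 31 + 30 + 31 + 31 + 30 = 274 (1916 is a leap year); day of year = 274 + 1 = 275
Rest of 1913: 365 - 296 = 69
Full years 1914 (365), 1915 (365): 730
Total = 69 + 730 + 275 = 1074

1074 days


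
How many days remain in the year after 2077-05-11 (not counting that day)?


Day of year: 131 of 365
Remaining = 365 - 131

234 days


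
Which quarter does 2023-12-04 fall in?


Month: December (month 12)
Q1: Jan-Mar, Q2: Apr-Jun, Q3: Jul-Sep, Q4: Oct-Dec

Q4


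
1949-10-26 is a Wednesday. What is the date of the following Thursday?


Current: Wednesday
Target: Thursday
Days ahead: 1

Next Thursday: 1949-10-27


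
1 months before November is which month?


November is month 11
11 - 1 = 10

October


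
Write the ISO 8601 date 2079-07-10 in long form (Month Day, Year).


ISO 2079-07-10 parses as year=2079, month=07, day=10
Month 7 -> July

July 10, 2079


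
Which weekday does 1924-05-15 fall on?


Date: May 15, 1924
Anchor: Jan 1, 1924. With p = 1924 - 1 = 1923: (p + p//4 - p//100 + p//400) mod 7 = (1923 + 480 - 19 + 4) mod 7 = 2388 mod 7 = 1 -> Tuesday (Mon=0 ... Sun=6)
Days before May (Jan-Apr): 121; offset = 121 + 15 - 1 = 135
Weekday index = (1 + 135) mod 7 = 3

Day of the week: Thursday


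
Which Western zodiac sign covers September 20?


Date: September 20
Conventional tropical zodiac dates: Virgo from August 23 onward; Libra starts September 23
September 20 falls within the Virgo range

Virgo


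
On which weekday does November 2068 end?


November 2068 has 30 days
Anchor: Jan 1, 2068. With p = 2068 - 1 = 2067: (p + p//4 - p//100 + p//400) mod 7 = (2067 + 516 - 20 + 5) mod 7 = 2568 mod 7 = 6 -> Sunday (Mon=0 ... Sun=6)
Days before November (Jan-Oct): 305; November 1 index = (6 + 305) mod 7 = 3 -> Thursday
Last day offset: 30 - 1 = 29 days
Weekday index = (3 + 29) mod 7 = 4

Friday, November 30


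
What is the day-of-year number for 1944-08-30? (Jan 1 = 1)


Date: August 30, 1944
Days in months 1 through 7: 213
Plus 30 days in August

Day of year: 243


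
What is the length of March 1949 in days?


March 1949

31 days


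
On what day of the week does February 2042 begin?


Target: February 1, 2042
Anchor: Jan 1, 2042. With p = 2042 - 1 = 2041: (p + p//4 - p//100 + p//400) mod 7 = (2041 + 510 - 20 + 5) mod 7 = 2536 mod 7 = 2 -> Wednesday (Mon=0 ... Sun=6)
Days before February (Jan): 31 days
Weekday index = (2 + 31) mod 7 = 5

Saturday


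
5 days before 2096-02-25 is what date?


Start: 2096-02-25, subtract 5 days
25 - 5 = 20 stays within February 2096

Result: 2096-02-20


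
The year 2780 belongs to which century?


Century = (year - 1) // 100 + 1
= (2780 - 1) // 100 + 1
= 2779 // 100 + 1
= 27 + 1

28th century


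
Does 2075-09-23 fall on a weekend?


Anchor: Jan 1, 2075. With p = 2075 - 1 = 2074: (p + p//4 - p//100 + p//400) mod 7 = (2074 + 518 - 20 + 5) mod 7 = 2577 mod 7 = 1 -> Tuesday (Mon=0 ... Sun=6)
Day of year: 266; offset = 265
Weekday index = (1 + 265) mod 7 = 0 -> Monday
Weekend days: Saturday, Sunday

No


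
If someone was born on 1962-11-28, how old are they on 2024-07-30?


Birth: 1962-11-28
Reference: 2024-07-30
Year difference: 2024 - 1962 = 62
Birthday not yet reached in 2024, subtract 1

61 years old


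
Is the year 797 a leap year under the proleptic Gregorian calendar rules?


Gregorian leap year rule: divisible by 4, but not by 100, unless also by 400.
797 is not divisible by 4 -> not a leap year

No


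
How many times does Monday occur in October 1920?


October 1920 has 31 days
Anchor: Jan 1, 1920. With p = 1920 - 1 = 1919: (p + p//4 - p//100 + p//400) mod 7 = (1919 + 479 - 19 + 4) mod 7 = 2383 mod 7 = 3 -> Thursday (Mon=0 ... Sun=6)
Days before October (Jan-Sep): 274; October 1 index = (3 + 274) mod 7 = 4 -> Friday
First Monday is October 4
Mondays: 4, 11, 18, 25

4 Mondays


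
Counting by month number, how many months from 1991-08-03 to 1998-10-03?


From August 1991 to October 1998
7 years * 12 = 84 months, plus 2 months = 86

86 months


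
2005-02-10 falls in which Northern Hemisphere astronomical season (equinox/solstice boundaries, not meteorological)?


Date: February 10
Astronomical Winter (approx.; exact equinox/solstice day varies by year): December 21 to March 19
February 10 falls within the Winter window

Winter


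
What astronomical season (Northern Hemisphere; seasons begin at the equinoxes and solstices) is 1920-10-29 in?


Date: October 29
Astronomical Autumn (approx.; exact equinox/solstice day varies by year): September 22 to December 20
October 29 falls within the Autumn window

Autumn


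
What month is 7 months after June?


June is month 6
6 + 7 = 13; wrap: 13 - 12 = 1

January


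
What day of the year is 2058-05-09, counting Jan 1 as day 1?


Date: May 9, 2058
Days in months 1 through 4: 120
Plus 9 days in May

Day of year: 129


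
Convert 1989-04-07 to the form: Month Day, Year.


ISO 1989-04-07 parses as year=1989, month=04, day=07
Month 4 -> April

April 7, 1989


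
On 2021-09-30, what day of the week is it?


Date: September 30, 2021
Anchor: Jan 1, 2021. With p = 2021 - 1 = 2020: (p + p//4 - p//100 + p//400) mod 7 = (2020 + 505 - 20 + 5) mod 7 = 2510 mod 7 = 4 -> Friday (Mon=0 ... Sun=6)
Days before September (Jan-Aug): 243; offset = 243 + 30 - 1 = 272
Weekday index = (4 + 272) mod 7 = 3

Day of the week: Thursday


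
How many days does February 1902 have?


February 1902 (leap year: no)

28 days


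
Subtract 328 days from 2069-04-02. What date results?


Start: 2069-04-02, subtract 328 days
Back 2 days from April 2 reaches March 31, 2069 -> 326 left
March 2069 has 31 days -> back to February 28, 2069 -> 295 left
February 2069 has 28 days -> back to January 31, 2069 -> 267 left
January 2069 has 31 days -> back to December 31, 2068 -> 236 left
December 2068 has 31 days -> back to November 30, 2068 -> 205 left
November 2068 has 30 days -> back to October 31, 2068 -> 175 left
October 2068 has 31 days -> back to September 30, 2068 -> 144 left
September 2068 has 30 days -> back to August 31, 2068 -> 114 left
August 2068 has 31 days -> back to July 31, 2068 -> 83 left
July 2068 has 31 days -> back to June 30, 2068 -> 52 left
June 2068 has 30 days -> back to May 31, 2068 -> 22 left
May 2068: 31 - 22 = 9 -> lands on May 9

Result: 2068-05-09


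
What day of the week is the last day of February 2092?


February 2092 has 29 days
Anchor: Jan 1, 2092. With p = 2092 - 1 = 2091: (p + p//4 - p//100 + p//400) mod 7 = (2091 + 522 - 20 + 5) mod 7 = 2598 mod 7 = 1 -> Tuesday (Mon=0 ... Sun=6)
Days before February (Jan): 31; February 1 index = (1 + 31) mod 7 = 4 -> Friday
Last day offset: 29 - 1 = 28 days
Weekday index = (4 + 28) mod 7 = 4

Friday, February 29


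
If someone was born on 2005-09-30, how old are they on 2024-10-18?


Birth: 2005-09-30
Reference: 2024-10-18
Year difference: 2024 - 2005 = 19

19 years old


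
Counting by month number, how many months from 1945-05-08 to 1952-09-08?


From May 1945 to September 1952
7 years * 12 = 84 months, plus 4 months = 88

88 months


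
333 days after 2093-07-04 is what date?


Start: 2093-07-04, add 333 days
July 2093 has 31 days: 31 - 4 = 27 days to July 31 -> 306 left
August 2093 has 31 days -> 275 left
September 2093 has 30 days -> 245 left
October 2093 has 31 days -> 214 left
November 2093 has 30 days -> 184 left
December 2093 has 31 days -> 153 left
January 2094 has 31 days -> 122 left
February 2094 has 28 days -> 94 left
March 2094 has 31 days -> 63 left
April 2094 has 30 days -> 33 left
May 2094 has 31 days -> 2 left
June 2094: 2 <= 30 -> lands on June 2

Result: 2094-06-02


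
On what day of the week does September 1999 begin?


Target: September 1, 1999
Anchor: Jan 1, 1999. With p = 1999 - 1 = 1998: (p + p//4 - p//100 + p//400) mod 7 = (1998 + 499 - 19 + 4) mod 7 = 2482 mod 7 = 4 -> Friday (Mon=0 ... Sun=6)
Days before September (Jan-Aug): 243 days
Weekday index = (4 + 243) mod 7 = 2

Wednesday


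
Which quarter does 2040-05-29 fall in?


Month: May (month 5)
Q1: Jan-Mar, Q2: Apr-Jun, Q3: Jul-Sep, Q4: Oct-Dec

Q2


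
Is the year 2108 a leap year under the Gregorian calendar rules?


Gregorian leap year rule: divisible by 4, but not by 100, unless also by 400.
2108 is divisible by 4 but not 100 -> leap year

Yes


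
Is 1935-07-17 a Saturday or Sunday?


Anchor: Jan 1, 1935. With p = 1935 - 1 = 1934: (p + p//4 - p//100 + p//400) mod 7 = (1934 + 483 - 19 + 4) mod 7 = 2402 mod 7 = 1 -> Tuesday (Mon=0 ... Sun=6)
Day of year: 198; offset = 197
Weekday index = (1 + 197) mod 7 = 2 -> Wednesday
Weekend days: Saturday, Sunday

No


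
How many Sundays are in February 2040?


February 2040 has 29 days
Anchor: Jan 1, 2040. With p = 2040 - 1 = 2039: (p + p//4 - p//100 + p//400) mod 7 = (2039 + 509 - 20 + 5) mod 7 = 2533 mod 7 = 6 -> Sunday (Mon=0 ... Sun=6)
Days before February (Jan): 31; February 1 index = (6 + 31) mod 7 = 2 -> Wednesday
First Sunday is February 5
Sundays: 5, 12, 19, 26

4 Sundays


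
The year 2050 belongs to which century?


Century = (year - 1) // 100 + 1
= (2050 - 1) // 100 + 1
= 2049 // 100 + 1
= 20 + 1

21st century


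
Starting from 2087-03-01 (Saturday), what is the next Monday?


Current: Saturday
Target: Monday
Days ahead: 2

Next Monday: 2087-03-03


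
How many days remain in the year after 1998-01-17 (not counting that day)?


Day of year: 17 of 365
Remaining = 365 - 17

348 days


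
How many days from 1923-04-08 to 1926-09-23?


From 1923-04-08 to 1926-09-23
1923-04-08: days before April = 31 + 28 + 31 = 90 (1923 is not a leap year); day of year = 90 + 8 = 98
1926-09-23: days before September = 31 + 28 + 31 + 30 + 31 + 30 + 31 + 31 = 243 (1926 is not a leap year); day of year = 243 + 23 = 266
Rest of 1923: 365 - 98 = 267
Full years 1924 (366), 1925 (365): 731
Total = 267 + 731 + 266 = 1264

1264 days


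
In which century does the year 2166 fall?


Century = (year - 1) // 100 + 1
= (2166 - 1) // 100 + 1
= 2165 // 100 + 1
= 21 + 1

22nd century


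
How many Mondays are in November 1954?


November 1954 has 30 days
Anchor: Jan 1, 1954. With p = 1954 - 1 = 1953: (p + p//4 - p//100 + p//400) mod 7 = (1953 + 488 - 19 + 4) mod 7 = 2426 mod 7 = 4 -> Friday (Mon=0 ... Sun=6)
Days before November (Jan-Oct): 304; November 1 index = (4 + 304) mod 7 = 0 -> Monday
First Monday is November 1
Mondays: 1, 8, 15, 22, 29

5 Mondays


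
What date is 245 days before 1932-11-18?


Start: 1932-11-18, subtract 245 days
Back 18 days from November 18 reaches October 31, 1932 -> 227 left
October 1932 has 31 days -> back to September 30, 1932 -> 196 left
September 1932 has 30 days -> back to August 31, 1932 -> 166 left
August 1932 has 31 days -> back to July 31, 1932 -> 135 left
July 1932 has 31 days -> back to June 30, 1932 -> 104 left
June 1932 has 30 days -> back to May 31, 1932 -> 74 left
May 1932 has 31 days -> back to April 30, 1932 -> 43 left
April 1932 has 30 days -> back to March 31, 1932 -> 13 left
March 1932: 31 - 13 = 18 -> lands on March 18

Result: 1932-03-18


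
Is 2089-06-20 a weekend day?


Anchor: Jan 1, 2089. With p = 2089 - 1 = 2088: (p + p//4 - p//100 + p//400) mod 7 = (2088 + 522 - 20 + 5) mod 7 = 2595 mod 7 = 5 -> Saturday (Mon=0 ... Sun=6)
Day of year: 171; offset = 170
Weekday index = (5 + 170) mod 7 = 0 -> Monday
Weekend days: Saturday, Sunday

No


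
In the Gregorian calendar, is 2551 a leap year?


Gregorian leap year rule: divisible by 4, but not by 100, unless also by 400.
2551 is not divisible by 4 -> not a leap year

No


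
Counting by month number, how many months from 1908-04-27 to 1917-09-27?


From April 1908 to September 1917
9 years * 12 = 108 months, plus 5 months = 113

113 months


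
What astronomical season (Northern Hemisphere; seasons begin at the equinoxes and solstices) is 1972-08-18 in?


Date: August 18
Astronomical Summer (approx.; exact equinox/solstice day varies by year): June 21 to September 21
August 18 falls within the Summer window

Summer


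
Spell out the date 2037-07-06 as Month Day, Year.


ISO 2037-07-06 parses as year=2037, month=07, day=06
Month 7 -> July

July 6, 2037


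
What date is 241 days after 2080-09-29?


Start: 2080-09-29, add 241 days
September 2080 has 30 days: 30 - 29 = 1 day to September 30 -> 240 left
October 2080 has 31 days -> 209 left
November 2080 has 30 days -> 179 left
December 2080 has 31 days -> 148 left
January 2081 has 31 days -> 117 left
February 2081 has 28 days -> 89 left
March 2081 has 31 days -> 58 left
April 2081 has 30 days -> 28 left
May 2081: 28 <= 31 -> lands on May 28

Result: 2081-05-28


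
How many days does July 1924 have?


July 1924

31 days


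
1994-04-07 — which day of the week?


Date: April 7, 1994
Anchor: Jan 1, 1994. With p = 1994 - 1 = 1993: (p + p//4 - p//100 + p//400) mod 7 = (1993 + 498 - 19 + 4) mod 7 = 2476 mod 7 = 5 -> Saturday (Mon=0 ... Sun=6)
Days before April (Jan-Mar): 90; offset = 90 + 7 - 1 = 96
Weekday index = (5 + 96) mod 7 = 3

Day of the week: Thursday


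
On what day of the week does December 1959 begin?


Target: December 1, 1959
Anchor: Jan 1, 1959. With p = 1959 - 1 = 1958: (p + p//4 - p//100 + p//400) mod 7 = (1958 + 489 - 19 + 4) mod 7 = 2432 mod 7 = 3 -> Thursday (Mon=0 ... Sun=6)
Days before December (Jan-Nov): 334 days
Weekday index = (3 + 334) mod 7 = 1

Tuesday


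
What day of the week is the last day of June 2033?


June 2033 has 30 days
Anchor: Jan 1, 2033. With p = 2033 - 1 = 2032: (p + p//4 - p//100 + p//400) mod 7 = (2032 + 508 - 20 + 5) mod 7 = 2525 mod 7 = 5 -> Saturday (Mon=0 ... Sun=6)
Days before June (Jan-May): 151; June 1 index = (5 + 151) mod 7 = 2 -> Wednesday
Last day offset: 30 - 1 = 29 days
Weekday index = (2 + 29) mod 7 = 3

Thursday, June 30


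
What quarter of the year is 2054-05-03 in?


Month: May (month 5)
Q1: Jan-Mar, Q2: Apr-Jun, Q3: Jul-Sep, Q4: Oct-Dec

Q2


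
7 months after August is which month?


August is month 8
8 + 7 = 15; wrap: 15 - 12 = 3

March


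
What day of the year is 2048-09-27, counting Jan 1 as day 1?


Date: September 27, 2048
Days in months 1 through 8: 244
Plus 27 days in September

Day of year: 271


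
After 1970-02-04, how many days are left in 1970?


Day of year: 35 of 365
Remaining = 365 - 35

330 days


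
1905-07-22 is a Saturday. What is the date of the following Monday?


Current: Saturday
Target: Monday
Days ahead: 2

Next Monday: 1905-07-24


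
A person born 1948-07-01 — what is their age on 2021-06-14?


Birth: 1948-07-01
Reference: 2021-06-14
Year difference: 2021 - 1948 = 73
Birthday not yet reached in 2021, subtract 1

72 years old


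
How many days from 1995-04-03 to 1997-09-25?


From 1995-04-03 to 1997-09-25
1995-04-03: days before April = 31 + 28 + 31 = 90 (1995 is not a leap year); day of year = 90 + 3 = 93
1997-09-25: days before September = 31 + 28 + 31 + 30 + 31 + 30 + 31 + 31 = 243 (1997 is not a leap year); day of year = 243 + 25 = 268
Rest of 1995: 365 - 93 = 272
Full years 1996 (366): 366
Total = 272 + 366 + 268 = 906

906 days


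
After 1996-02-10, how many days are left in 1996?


Day of year: 41 of 366
Remaining = 366 - 41

325 days


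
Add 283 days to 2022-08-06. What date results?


Start: 2022-08-06, add 283 days
August 2022 has 31 days: 31 - 6 = 25 days to August 31 -> 258 left
September 2022 has 30 days -> 228 left
October 2022 has 31 days -> 197 left
November 2022 has 30 days -> 167 left
December 2022 has 31 days -> 136 left
January 2023 has 31 days -> 105 left
February 2023 has 28 days -> 77 left
March 2023 has 31 days -> 46 left
April 2023 has 30 days -> 16 left
May 2023: 16 <= 31 -> lands on May 16

Result: 2023-05-16


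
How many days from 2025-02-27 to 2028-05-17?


From 2025-02-27 to 2028-05-17
2025-02-27: days before February = 31; day of year = 31 + 27 = 58
2028-05-17: days before May = 31 + 29 + 31 + 30 = 121 (2028 is a leap year); day of year = 121 + 17 = 138
Rest of 2025: 365 - 58 = 307
Full years 2026 (365), 2027 (365): 730
Total = 307 + 730 + 138 = 1175

1175 days


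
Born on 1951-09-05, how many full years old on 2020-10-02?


Birth: 1951-09-05
Reference: 2020-10-02
Year difference: 2020 - 1951 = 69

69 years old


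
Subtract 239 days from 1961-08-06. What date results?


Start: 1961-08-06, subtract 239 days
Back 6 days from August 6 reaches July 31, 1961 -> 233 left
July 1961 has 31 days -> back to June 30, 1961 -> 202 left
June 1961 has 30 days -> back to May 31, 1961 -> 172 left
May 1961 has 31 days -> back to April 30, 1961 -> 141 left
April 1961 has 30 days -> back to March 31, 1961 -> 111 left
March 1961 has 31 days -> back to February 28, 1961 -> 80 left
February 1961 has 28 days -> back to January 31, 1961 -> 52 left
January 1961 has 31 days -> back to December 31, 1960 -> 21 left
December 1960: 31 - 21 = 10 -> lands on December 10

Result: 1960-12-10


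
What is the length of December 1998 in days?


December 1998

31 days


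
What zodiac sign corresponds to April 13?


Date: April 13
Conventional tropical zodiac dates: Aries from March 21 onward; Taurus starts April 20
April 13 falls within the Aries range

Aries


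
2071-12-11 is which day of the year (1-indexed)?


Date: December 11, 2071
Days in months 1 through 11: 334
Plus 11 days in December

Day of year: 345


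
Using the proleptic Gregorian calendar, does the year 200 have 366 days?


Gregorian leap year rule: divisible by 4, but not by 100, unless also by 400.
200 is divisible by 100 but not 400 -> not a leap year

No


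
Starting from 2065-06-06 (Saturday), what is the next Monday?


Current: Saturday
Target: Monday
Days ahead: 2

Next Monday: 2065-06-08


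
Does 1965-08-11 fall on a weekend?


Anchor: Jan 1, 1965. With p = 1965 - 1 = 1964: (p + p//4 - p//100 + p//400) mod 7 = (1964 + 491 - 19 + 4) mod 7 = 2440 mod 7 = 4 -> Friday (Mon=0 ... Sun=6)
Day of year: 223; offset = 222
Weekday index = (4 + 222) mod 7 = 2 -> Wednesday
Weekend days: Saturday, Sunday

No


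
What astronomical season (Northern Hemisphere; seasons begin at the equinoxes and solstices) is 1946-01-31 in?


Date: January 31
Astronomical Winter (approx.; exact equinox/solstice day varies by year): December 21 to March 19
January 31 falls within the Winter window

Winter


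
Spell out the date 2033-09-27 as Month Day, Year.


ISO 2033-09-27 parses as year=2033, month=09, day=27
Month 9 -> September

September 27, 2033


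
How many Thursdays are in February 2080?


February 2080 has 29 days
Anchor: Jan 1, 2080. With p = 2080 - 1 = 2079: (p + p//4 - p//100 + p//400) mod 7 = (2079 + 519 - 20 + 5) mod 7 = 2583 mod 7 = 0 -> Monday (Mon=0 ... Sun=6)
Days before February (Jan): 31; February 1 index = (0 + 31) mod 7 = 3 -> Thursday
First Thursday is February 1
Thursdays: 1, 8, 15, 22, 29

5 Thursdays


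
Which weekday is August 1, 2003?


Target: August 1, 2003
Anchor: Jan 1, 2003. With p = 2003 - 1 = 2002: (p + p//4 - p//100 + p//400) mod 7 = (2002 + 500 - 20 + 5) mod 7 = 2487 mod 7 = 2 -> Wednesday (Mon=0 ... Sun=6)
Days before August (Jan-Jul): 212 days
Weekday index = (2 + 212) mod 7 = 4

Friday


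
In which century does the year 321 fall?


Century = (year - 1) // 100 + 1
= (321 - 1) // 100 + 1
= 320 // 100 + 1
= 3 + 1

4th century


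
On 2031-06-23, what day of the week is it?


Date: June 23, 2031
Anchor: Jan 1, 2031. With p = 2031 - 1 = 2030: (p + p//4 - p//100 + p//400) mod 7 = (2030 + 507 - 20 + 5) mod 7 = 2522 mod 7 = 2 -> Wednesday (Mon=0 ... Sun=6)
Days before June (Jan-May): 151; offset = 151 + 23 - 1 = 173
Weekday index = (2 + 173) mod 7 = 0

Day of the week: Monday


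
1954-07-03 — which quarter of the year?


Month: July (month 7)
Q1: Jan-Mar, Q2: Apr-Jun, Q3: Jul-Sep, Q4: Oct-Dec

Q3


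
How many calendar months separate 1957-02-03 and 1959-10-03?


From February 1957 to October 1959
2 years * 12 = 24 months, plus 8 months = 32

32 months


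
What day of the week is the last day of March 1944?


March 1944 has 31 days
Anchor: Jan 1, 1944. With p = 1944 - 1 = 1943: (p + p//4 - p//100 + p//400) mod 7 = (1943 + 485 - 19 + 4) mod 7 = 2413 mod 7 = 5 -> Saturday (Mon=0 ... Sun=6)
Days before March (Jan-Feb): 60; March 1 index = (5 + 60) mod 7 = 2 -> Wednesday
Last day offset: 31 - 1 = 30 days
Weekday index = (2 + 30) mod 7 = 4

Friday, March 31


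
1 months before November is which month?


November is month 11
11 - 1 = 10

October


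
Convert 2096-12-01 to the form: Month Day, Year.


ISO 2096-12-01 parses as year=2096, month=12, day=01
Month 12 -> December

December 1, 2096


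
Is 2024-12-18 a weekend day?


Anchor: Jan 1, 2024. With p = 2024 - 1 = 2023: (p + p//4 - p//100 + p//400) mod 7 = (2023 + 505 - 20 + 5) mod 7 = 2513 mod 7 = 0 -> Monday (Mon=0 ... Sun=6)
Day of year: 353; offset = 352
Weekday index = (0 + 352) mod 7 = 2 -> Wednesday
Weekend days: Saturday, Sunday

No


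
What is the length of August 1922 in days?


August 1922

31 days


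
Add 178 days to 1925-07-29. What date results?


Start: 1925-07-29, add 178 days
July 1925 has 31 days: 31 - 29 = 2 days to July 31 -> 176 left
August 1925 has 31 days -> 145 left
September 1925 has 30 days -> 115 left
October 1925 has 31 days -> 84 left
November 1925 has 30 days -> 54 left
December 1925 has 31 days -> 23 left
January 1926: 23 <= 31 -> lands on January 23

Result: 1926-01-23


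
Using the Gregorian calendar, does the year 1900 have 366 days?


Gregorian leap year rule: divisible by 4, but not by 100, unless also by 400.
1900 is divisible by 100 but not 400 -> not a leap year

No


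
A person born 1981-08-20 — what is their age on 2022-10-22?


Birth: 1981-08-20
Reference: 2022-10-22
Year difference: 2022 - 1981 = 41

41 years old


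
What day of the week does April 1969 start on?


Target: April 1, 1969
Anchor: Jan 1, 1969. With p = 1969 - 1 = 1968: (p + p//4 - p//100 + p//400) mod 7 = (1968 + 492 - 19 + 4) mod 7 = 2445 mod 7 = 2 -> Wednesday (Mon=0 ... Sun=6)
Days before April (Jan-Mar): 90 days
Weekday index = (2 + 90) mod 7 = 1

Tuesday


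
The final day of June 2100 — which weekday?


June 2100 has 30 days
Anchor: Jan 1, 2100. With p = 2100 - 1 = 2099: (p + p//4 - p//100 + p//400) mod 7 = (2099 + 524 - 20 + 5) mod 7 = 2608 mod 7 = 4 -> Friday (Mon=0 ... Sun=6)
Days before June (Jan-May): 151; June 1 index = (4 + 151) mod 7 = 1 -> Tuesday
Last day offset: 30 - 1 = 29 days
Weekday index = (1 + 29) mod 7 = 2

Wednesday, June 30


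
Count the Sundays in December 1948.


December 1948 has 31 days
Anchor: Jan 1, 1948. With p = 1948 - 1 = 1947: (p + p//4 - p//100 + p//400) mod 7 = (1947 + 486 - 19 + 4) mod 7 = 2418 mod 7 = 3 -> Thursday (Mon=0 ... Sun=6)
Days before December (Jan-Nov): 335; December 1 index = (3 + 335) mod 7 = 2 -> Wednesday
First Sunday is December 5
Sundays: 5, 12, 19, 26

4 Sundays


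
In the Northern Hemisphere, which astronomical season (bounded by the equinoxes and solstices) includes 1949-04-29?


Date: April 29
Astronomical Spring (approx.; exact equinox/solstice day varies by year): March 20 to June 20
April 29 falls within the Spring window

Spring


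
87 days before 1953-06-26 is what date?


Start: 1953-06-26, subtract 87 days
Back 26 days from June 26 reaches May 31, 1953 -> 61 left
May 1953 has 31 days -> back to April 30, 1953 -> 30 left
April 1953 has 30 days -> back to March 31, 1953 -> 0 left
March 1953: 31 - 0 = 31 -> lands on March 31

Result: 1953-03-31


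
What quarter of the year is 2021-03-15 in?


Month: March (month 3)
Q1: Jan-Mar, Q2: Apr-Jun, Q3: Jul-Sep, Q4: Oct-Dec

Q1


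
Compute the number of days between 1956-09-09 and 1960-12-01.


From 1956-09-09 to 1960-12-01
1956-09-09: days before September = 31 + 29 + 31 + 30 + 31 + 30 + 31 + 31 = 244 (1956 is a leap year); day of year = 244 + 9 = 253
1960-12-01: days before December = 31 + 29 + 31 + 30 + 31 + 30 + 31 + 31 + 30 + 31 + 30 = 335 (1960 is a leap year); day of year = 335 + 1 = 336
Rest of 1956: 366 - 253 = 113
Full years 1957 (365), 1958 (365), 1959 (365): 1095
Total = 113 + 1095 + 336 = 1544

1544 days


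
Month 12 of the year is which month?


Month 12 of 12

December


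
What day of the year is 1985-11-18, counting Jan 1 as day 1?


Date: November 18, 1985
Days in months 1 through 10: 304
Plus 18 days in November

Day of year: 322


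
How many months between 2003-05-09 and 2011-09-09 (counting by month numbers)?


From May 2003 to September 2011
8 years * 12 = 96 months, plus 4 months = 100

100 months


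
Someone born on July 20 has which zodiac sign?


Date: July 20
Conventional tropical zodiac dates: Cancer from June 21 onward; Leo starts July 23
July 20 falls within the Cancer range

Cancer


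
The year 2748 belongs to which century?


Century = (year - 1) // 100 + 1
= (2748 - 1) // 100 + 1
= 2747 // 100 + 1
= 27 + 1

28th century


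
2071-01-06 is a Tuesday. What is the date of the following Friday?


Current: Tuesday
Target: Friday
Days ahead: 3

Next Friday: 2071-01-09


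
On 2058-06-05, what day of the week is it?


Date: June 5, 2058
Anchor: Jan 1, 2058. With p = 2058 - 1 = 2057: (p + p//4 - p//100 + p//400) mod 7 = (2057 + 514 - 20 + 5) mod 7 = 2556 mod 7 = 1 -> Tuesday (Mon=0 ... Sun=6)
Days before June (Jan-May): 151; offset = 151 + 5 - 1 = 155
Weekday index = (1 + 155) mod 7 = 2

Day of the week: Wednesday


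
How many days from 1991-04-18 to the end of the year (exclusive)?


Day of year: 108 of 365
Remaining = 365 - 108

257 days


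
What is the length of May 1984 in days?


May 1984

31 days


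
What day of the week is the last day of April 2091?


April 2091 has 30 days
Anchor: Jan 1, 2091. With p = 2091 - 1 = 2090: (p + p//4 - p//100 + p//400) mod 7 = (2090 + 522 - 20 + 5) mod 7 = 2597 mod 7 = 0 -> Monday (Mon=0 ... Sun=6)
Days before April (Jan-Mar): 90; April 1 index = (0 + 90) mod 7 = 6 -> Sunday
Last day offset: 30 - 1 = 29 days
Weekday index = (6 + 29) mod 7 = 0

Monday, April 30


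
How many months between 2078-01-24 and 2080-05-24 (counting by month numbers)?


From January 2078 to May 2080
2 years * 12 = 24 months, plus 4 months = 28

28 months


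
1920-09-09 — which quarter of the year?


Month: September (month 9)
Q1: Jan-Mar, Q2: Apr-Jun, Q3: Jul-Sep, Q4: Oct-Dec

Q3


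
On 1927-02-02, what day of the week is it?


Date: February 2, 1927
Anchor: Jan 1, 1927. With p = 1927 - 1 = 1926: (p + p//4 - p//100 + p//400) mod 7 = (1926 + 481 - 19 + 4) mod 7 = 2392 mod 7 = 5 -> Saturday (Mon=0 ... Sun=6)
Days before February (Jan): 31; offset = 31 + 2 - 1 = 32
Weekday index = (5 + 32) mod 7 = 2

Day of the week: Wednesday
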